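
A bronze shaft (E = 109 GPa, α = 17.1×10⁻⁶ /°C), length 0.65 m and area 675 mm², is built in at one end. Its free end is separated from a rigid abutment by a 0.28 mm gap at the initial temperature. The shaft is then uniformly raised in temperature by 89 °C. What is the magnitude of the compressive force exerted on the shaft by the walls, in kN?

Unrestrained expansion: δ_free = αΔT L = 17.1×10⁻⁶ × 89 × 650 = 0.9892 mm.
This exceeds the 0.28 mm gap, so the wall pushes back. The portion of expansion that must be recovered elastically is δ_free − gap = 0.9892 − 0.28 = 0.7092 mm.
That suppressed elongation corresponds to σ = E·Δ/L = 109×10³ × 0.7092/650 = 118.9 MPa.
P = σA = 118.9 × 675 = 80.28 kN.

P ≈ 80.3 kN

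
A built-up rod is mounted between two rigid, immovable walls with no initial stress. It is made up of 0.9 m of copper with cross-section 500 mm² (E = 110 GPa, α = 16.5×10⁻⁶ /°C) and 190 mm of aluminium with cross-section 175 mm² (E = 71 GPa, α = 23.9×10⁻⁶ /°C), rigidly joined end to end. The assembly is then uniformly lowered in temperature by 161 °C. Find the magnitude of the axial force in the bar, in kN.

P ≈ 98.6 kN (tensile)

Free thermal contraction of the whole bar: Σ αᵢΔT Lᵢ = 16.5×10⁻⁶×161×900 + 23.9×10⁻⁶×161×190 = 3.122 mm.
Since the ends are fixed, an axial force P builds up, equal in every segment, with P · Σ Lᵢ/(AᵢEᵢ) = δ_free.
Σ Lᵢ/(AᵢEᵢ) = 900/(500×110×10³) + 190/(175×71×10³) = 3.166×10⁻⁵ mm/N.
P = 3.122 / 3.166×10⁻⁵ = 98620 N = 98.62 kN, tensile.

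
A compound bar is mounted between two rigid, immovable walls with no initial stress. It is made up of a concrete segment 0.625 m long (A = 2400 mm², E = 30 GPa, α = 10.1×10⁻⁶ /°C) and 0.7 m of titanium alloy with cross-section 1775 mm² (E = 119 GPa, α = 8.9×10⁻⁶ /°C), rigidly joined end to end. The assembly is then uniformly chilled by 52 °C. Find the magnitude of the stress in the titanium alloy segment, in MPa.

σ ≈ 30.6 MPa (tensile)

With the walls removed the bar would change length by δ_free = Σ αᵢΔT Lᵢ = 10.1×10⁻⁶×52×625 + 8.9×10⁻⁶×52×700 = 0.6522 mm.
The walls prevent any net length change, so an axial force P (same in every segment) develops. Compatibility: P · Σ Lᵢ/(AᵢEᵢ) = δ_free.
The series flexibility is Σ Lᵢ/(AᵢEᵢ) = 625/(2400×30×10³) + 700/(1775×119×10³) = 1.199×10⁻⁵ mm/N.
Hence P = δ_free / Σ(L/AE) = 0.6522/1.199×10⁻⁵ = 54.38 kN (tensile).
σ_{titanium alloy} = P / A = 54380 / 1775 = 30.63 MPa.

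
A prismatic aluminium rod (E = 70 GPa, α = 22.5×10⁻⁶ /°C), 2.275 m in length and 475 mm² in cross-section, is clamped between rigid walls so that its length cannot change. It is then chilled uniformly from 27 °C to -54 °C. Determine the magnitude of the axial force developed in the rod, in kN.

P ≈ 60.6 kN (tensile)

The ends cannot move, so σ = EαΔT = 70×10³ × 22.5×10⁻⁶ × 81 = 127.6 MPa.
P = AEαΔT = 475 × 70×10³ × 22.5×10⁻⁶ × 81 = 60.6 kN (tensile).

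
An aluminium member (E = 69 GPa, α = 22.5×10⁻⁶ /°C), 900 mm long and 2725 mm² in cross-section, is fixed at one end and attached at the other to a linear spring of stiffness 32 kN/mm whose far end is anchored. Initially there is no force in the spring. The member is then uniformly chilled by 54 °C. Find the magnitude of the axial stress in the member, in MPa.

If the spring were absent the member would shorten by αΔT L = 22.5×10⁻⁶ × 54 × 900 = 1.093 mm.
Let P be the tensile force in the spring. The member extends elastically by PL/(AE) and the spring stretches by P/k; together these equal δ_free.
P [ L/(AE) + 1/k ] = δ_free → P [ 900/(2725×69×10³) + 1/(32×10³) ] = 1.093.
P = 1.093 / 3.604×10⁻⁵ = 30340 N.
σ = P/A = 30340/2725 = 11.14 MPa.

σ ≈ 11.1 MPa (tensile)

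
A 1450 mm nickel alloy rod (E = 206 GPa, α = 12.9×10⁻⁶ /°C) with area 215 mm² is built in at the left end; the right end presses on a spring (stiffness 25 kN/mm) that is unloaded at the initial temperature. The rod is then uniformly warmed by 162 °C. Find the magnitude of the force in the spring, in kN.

The unrestrained thermal change is αΔT L = 12.9×10⁻⁶ × 162 × 1450 = 3.03 mm.
Let P be the compressive force at the spring. The rod shortens elastically by PL/(AE) and the spring compresses by P/k; together these equal δ_free.
So P = δ_free / [L/(AE) + 1/k] = 3.03 / [ 1450/(215×206×10³) + 1/(25×10³) ].
P = 3.03 / 7.274×10⁻⁵ = 41660 N.

P ≈ 41.7 kN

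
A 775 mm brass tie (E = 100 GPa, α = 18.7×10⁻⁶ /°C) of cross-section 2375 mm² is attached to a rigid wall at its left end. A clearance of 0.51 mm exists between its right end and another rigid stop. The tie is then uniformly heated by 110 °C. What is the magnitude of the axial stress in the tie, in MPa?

Free thermal elongation = αΔT L = 18.7×10⁻⁶ × 110 × 775 = 1.594 mm.
After closing the 0.51 mm clearance, 1.594 − 0.51 = 1.084 mm of expansion remains to be suppressed by the wall.
Compatibility: PL/(AE) = 1.084 mm, so σ = P/A = E × (1.084/775) = 139.9 MPa.

σ ≈ 140 MPa (compressive)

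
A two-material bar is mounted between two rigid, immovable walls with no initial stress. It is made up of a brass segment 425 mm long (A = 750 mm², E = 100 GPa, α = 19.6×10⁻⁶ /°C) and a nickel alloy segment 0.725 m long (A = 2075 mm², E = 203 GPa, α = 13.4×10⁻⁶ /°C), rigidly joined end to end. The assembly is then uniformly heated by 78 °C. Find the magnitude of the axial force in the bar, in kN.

With the walls removed the bar would change length by δ_free = Σ αᵢΔT Lᵢ = 19.6×10⁻⁶×78×425 + 13.4×10⁻⁶×78×725 = 1.408 mm.
The rigid supports impose zero overall length change; the single axial force P common to all segments must satisfy P Σ Lᵢ/(AᵢEᵢ) = δ_free.
Σ Lᵢ/(AᵢEᵢ) = 425/(750×100×10³) + 725/(2075×203×10³) = 7.388×10⁻⁶ mm/N.
So P = 1.408 / 7.388×10⁻⁶ = 190.5 kN, compressive.

P ≈ 191 kN (compressive)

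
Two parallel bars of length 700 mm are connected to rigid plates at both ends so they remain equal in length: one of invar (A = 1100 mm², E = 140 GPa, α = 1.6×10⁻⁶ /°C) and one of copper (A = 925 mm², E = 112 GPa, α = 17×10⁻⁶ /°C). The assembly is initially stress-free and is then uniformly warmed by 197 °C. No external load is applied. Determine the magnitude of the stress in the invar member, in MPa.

σ ≈ 171 MPa (tensile)

Both members must finish at the same length. With the larger α, the copper tends to over-expand; the plates restrain it, putting the copper in compression and the invar in tension. With no external load the two internal forces are equal and opposite, magnitude P.
Compatibility of the two members (thermal + elastic change equal): (α₁ − α₂)ΔT = P·[1/(A₁E₁) + 1/(A₂E₂)].
|α₁ − α₂|·ΔT = 15.4×10⁻⁶ × 197 = 0.003034.
1/(A₁E₁) + 1/(A₂E₂) = 1/(1100×140×10³) + 1/(925×112×10³) = 1.615×10⁻⁸ N⁻¹.
P = 0.003034 / 1.615×10⁻⁸ = 187900 N = 187.9 kN.
σ_{invar} = P/A₁ = 187900/1100 = 170.8 MPa, tensile.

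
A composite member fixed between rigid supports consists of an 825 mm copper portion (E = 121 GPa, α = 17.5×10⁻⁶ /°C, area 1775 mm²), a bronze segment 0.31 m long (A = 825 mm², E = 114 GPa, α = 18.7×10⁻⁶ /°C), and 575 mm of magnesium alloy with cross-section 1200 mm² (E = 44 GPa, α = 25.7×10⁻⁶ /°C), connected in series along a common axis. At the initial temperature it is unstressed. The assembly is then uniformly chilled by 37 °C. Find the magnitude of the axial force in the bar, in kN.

P ≈ 71.9 kN (tensile)

With the walls removed the bar would change length by δ_free = Σ αᵢΔT Lᵢ = 17.5×10⁻⁶×37×825 + 18.7×10⁻⁶×37×310 + 25.7×10⁻⁶×37×575 = 1.295 mm.
Since the ends are fixed, an axial force P builds up, equal in every segment, with P · Σ Lᵢ/(AᵢEᵢ) = δ_free.
The series flexibility is Σ Lᵢ/(AᵢEᵢ) = 825/(1775×121×10³) + 310/(825×114×10³) + 575/(1200×44×10³) = 1.803×10⁻⁵ mm/N.
Hence P = δ_free / Σ(L/AE) = 1.295/1.803×10⁻⁵ = 71.86 kN (tensile).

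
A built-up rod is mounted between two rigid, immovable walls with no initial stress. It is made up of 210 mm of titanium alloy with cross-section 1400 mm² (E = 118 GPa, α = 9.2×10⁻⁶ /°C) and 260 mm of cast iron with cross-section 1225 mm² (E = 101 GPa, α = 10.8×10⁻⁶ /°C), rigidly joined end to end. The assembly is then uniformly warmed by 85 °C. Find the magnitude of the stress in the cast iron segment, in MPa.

If the supports were absent, the total length change would be Σ αᵢΔT Lᵢ = 9.2×10⁻⁶×85×210 + 10.8×10⁻⁶×85×260 = 0.4029 mm.
The walls prevent any net length change, so an axial force P (same in every segment) develops. Compatibility: P · Σ Lᵢ/(AᵢEᵢ) = δ_free.
Σ Lᵢ/(AᵢEᵢ) = 210/(1400×118×10³) + 260/(1225×101×10³) = 3.373×10⁻⁶ mm/N.
Hence P = δ_free / Σ(L/AE) = 0.4029/3.373×10⁻⁶ = 119.5 kN (compressive).
σ_{cast iron} = P / A = 119500 / 1225 = 97.52 MPa.

σ ≈ 97.5 MPa (compressive)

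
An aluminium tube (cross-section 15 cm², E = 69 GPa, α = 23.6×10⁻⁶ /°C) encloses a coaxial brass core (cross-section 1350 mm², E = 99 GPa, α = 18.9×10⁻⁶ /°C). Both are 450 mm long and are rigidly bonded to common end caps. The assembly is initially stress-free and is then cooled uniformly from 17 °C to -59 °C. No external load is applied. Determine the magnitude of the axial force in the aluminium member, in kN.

The aluminium has the larger α, so on cooling it would change length more than the brass if both were free. The rigid plates force a common final length, so the aluminium is put into tension and the brass into compression, with equal and opposite forces P (no external load).
Setting the final lengths equal and cancelling L: (α₁ − α₂)ΔT = P/(A₁E₁) + P/(A₂E₂).
|α₁ − α₂|·ΔT = 4.7×10⁻⁶ × 76 = 0.0003572.
1/(A₁E₁) + 1/(A₂E₂) = 1/(1500×69×10³) + 1/(1350×99×10³) = 1.714×10⁻⁸ N⁻¹.
P = 0.0003572 / 1.714×10⁻⁸ = 20840 N = 20.84 kN.

P ≈ 20.8 kN (tensile in the aluminium)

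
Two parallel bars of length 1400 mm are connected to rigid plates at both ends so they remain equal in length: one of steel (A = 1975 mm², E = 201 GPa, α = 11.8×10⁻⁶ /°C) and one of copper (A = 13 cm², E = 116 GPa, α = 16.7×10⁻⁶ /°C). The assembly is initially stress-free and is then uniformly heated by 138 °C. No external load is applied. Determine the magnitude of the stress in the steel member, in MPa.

The copper has the larger α, so on heating it would change length more than the steel if both were free. The rigid plates force a common final length, so the copper is put into compression and the steel into tension, with equal and opposite forces P (no external load).
Compatibility of the two members (thermal + elastic change equal): (α₁ − α₂)ΔT = P·[1/(A₁E₁) + 1/(A₂E₂)].
|α₁ − α₂|·ΔT = 4.9×10⁻⁶ × 138 = 0.0006762.
1/(A₁E₁) + 1/(A₂E₂) = 1/(1975×201×10³) + 1/(1300×116×10³) = 9.15×10⁻⁹ N⁻¹.
So P = 0.0006762 / 9.15×10⁻⁹ = 73.9 kN.
σ_{steel} = P/A₁ = 73900/1975 = 37.42 MPa, tensile.

σ ≈ 37.4 MPa (tensile)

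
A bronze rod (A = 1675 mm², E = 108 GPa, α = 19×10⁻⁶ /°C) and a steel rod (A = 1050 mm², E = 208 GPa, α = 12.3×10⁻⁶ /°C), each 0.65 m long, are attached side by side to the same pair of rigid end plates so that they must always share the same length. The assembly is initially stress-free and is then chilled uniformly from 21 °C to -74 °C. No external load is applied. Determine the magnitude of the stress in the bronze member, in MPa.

Equilibrium of a rigid end plate with no external load gives equal and opposite internal forces ±P in the two members. Since α_{bronze} > α_{steel}, cooling drives the bronze into tension and the steel into compression.
Setting the final lengths equal and cancelling L: (α₁ − α₂)ΔT = P/(A₁E₁) + P/(A₂E₂).
|α₁ − α₂|·ΔT = 6.7×10⁻⁶ × 95 = 0.0006365.
1/(A₁E₁) + 1/(A₂E₂) = 1/(1675×108×10³) + 1/(1050×208×10³) = 1.011×10⁻⁸ N⁻¹.
P = 0.0006365 / 1.011×10⁻⁸ = 62980 N = 62.98 kN.
σ_{bronze} = P/A₁ = 62980/1675 = 37.6 MPa, tensile.

σ ≈ 37.6 MPa (tensile)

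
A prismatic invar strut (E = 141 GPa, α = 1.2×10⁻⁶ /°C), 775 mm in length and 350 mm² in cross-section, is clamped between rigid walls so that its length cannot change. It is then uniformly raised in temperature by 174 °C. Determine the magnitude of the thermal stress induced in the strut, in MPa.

σ ≈ 29.4 MPa (compressive)

Because both ends are immovable the net strain is zero, and the suppressed thermal strain is αΔT = 1.2×10⁻⁶ × 174 = 208.8×10⁻⁶.
σ = EαΔT = 141×10³ × 1.2×10⁻⁶ × 174 = 29.44 MPa (compressive; the strut is trying to expand).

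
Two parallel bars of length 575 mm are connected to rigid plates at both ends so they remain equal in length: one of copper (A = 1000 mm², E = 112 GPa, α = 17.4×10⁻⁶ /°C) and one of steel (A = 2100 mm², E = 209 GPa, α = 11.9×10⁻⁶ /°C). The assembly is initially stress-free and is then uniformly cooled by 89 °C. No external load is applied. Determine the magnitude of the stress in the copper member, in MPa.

σ ≈ 43.7 MPa (tensile)

The copper has the larger α, so on cooling it would change length more than the steel if both were free. The rigid plates force a common final length, so the copper is put into tension and the steel into compression, with equal and opposite forces P (no external load).
Compatibility of the two members (thermal + elastic change equal): (α₁ − α₂)ΔT = P·[1/(A₁E₁) + 1/(A₂E₂)].
|α₁ − α₂|·ΔT = 5.5×10⁻⁶ × 89 = 0.0004895.
1/(A₁E₁) + 1/(A₂E₂) = 1/(1000×112×10³) + 1/(2100×209×10³) = 1.121×10⁻⁸ N⁻¹.
P = 0.0004895 / 1.121×10⁻⁸ = 43680 N = 43.68 kN.
σ_{copper} = P/A₁ = 43680/1000 = 43.68 MPa, tensile.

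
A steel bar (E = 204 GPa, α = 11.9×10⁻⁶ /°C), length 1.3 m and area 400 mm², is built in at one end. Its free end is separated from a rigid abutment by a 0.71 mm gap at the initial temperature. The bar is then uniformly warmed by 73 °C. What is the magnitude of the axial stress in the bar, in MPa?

σ ≈ 65.8 MPa (compressive)

Free thermal elongation = αΔT L = 11.9×10⁻⁶ × 73 × 1300 = 1.129 mm.
The gap closes (δ_free > 0.71 mm) and the wall then resists a further 1.129 − 0.71 = 0.4193 mm of expansion.
Compatibility: PL/(AE) = 0.4193 mm, so σ = P/A = E × (0.4193/1300) = 65.8 MPa.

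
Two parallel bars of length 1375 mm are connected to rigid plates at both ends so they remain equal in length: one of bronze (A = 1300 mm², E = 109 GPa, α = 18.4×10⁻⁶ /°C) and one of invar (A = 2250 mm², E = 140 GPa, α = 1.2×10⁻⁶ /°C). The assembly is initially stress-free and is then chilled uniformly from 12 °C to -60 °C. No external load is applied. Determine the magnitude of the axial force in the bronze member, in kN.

P ≈ 121 kN (tensile in the bronze)

Equilibrium of a rigid end plate with no external load gives equal and opposite internal forces ±P in the two members. Since α_{bronze} > α_{invar}, cooling drives the bronze into tension and the invar into compression.
Setting the final lengths equal and cancelling L: (α₁ − α₂)ΔT = P/(A₁E₁) + P/(A₂E₂).
|α₁ − α₂|·ΔT = 17.2×10⁻⁶ × 72 = 0.001238.
1/(A₁E₁) + 1/(A₂E₂) = 1/(1300×109×10³) + 1/(2250×140×10³) = 1.023×10⁻⁸ N⁻¹.
P = 0.001238 / 1.023×10⁻⁸ = 121000 N = 121 kN.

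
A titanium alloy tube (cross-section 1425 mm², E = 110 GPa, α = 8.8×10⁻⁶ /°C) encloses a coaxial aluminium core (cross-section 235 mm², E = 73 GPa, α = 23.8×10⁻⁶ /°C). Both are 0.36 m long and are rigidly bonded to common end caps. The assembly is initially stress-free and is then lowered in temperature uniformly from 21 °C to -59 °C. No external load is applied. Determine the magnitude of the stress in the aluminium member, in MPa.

The aluminium has the larger α, so on cooling it would change length more than the titanium alloy if both were free. The rigid plates force a common final length, so the aluminium is put into tension and the titanium alloy into compression, with equal and opposite forces P (no external load).
Equating the net (thermal + elastic) strains gives |α₁ − α₂|·ΔT = P·[1/(A₁E₁) + 1/(A₂E₂)].
|α₁ − α₂|·ΔT = 15×10⁻⁶ × 80 = 0.0012.
1/(A₁E₁) + 1/(A₂E₂) = 1/(1425×110×10³) + 1/(235×73×10³) = 6.467×10⁻⁸ N⁻¹.
So P = 0.0012 / 6.467×10⁻⁸ = 18.56 kN.
σ_{aluminium} = P/A₂ = 18560/235 = 78.96 MPa, tensile.

σ ≈ 79 MPa (tensile)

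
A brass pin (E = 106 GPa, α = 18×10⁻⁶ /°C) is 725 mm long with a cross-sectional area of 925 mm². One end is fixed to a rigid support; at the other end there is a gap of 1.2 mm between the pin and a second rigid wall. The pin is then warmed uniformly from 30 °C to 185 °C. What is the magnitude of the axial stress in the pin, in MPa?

σ ≈ 120 MPa (compressive)

Free thermal elongation = αΔT L = 18×10⁻⁶ × 155 × 725 = 2.023 mm.
After closing the 1.2 mm clearance, 2.023 − 1.2 = 0.8227 mm of expansion remains to be suppressed by the wall.
So σ = E(δ_free − g)/L = 106×10³ × 0.8227/725 = 120.3 MPa.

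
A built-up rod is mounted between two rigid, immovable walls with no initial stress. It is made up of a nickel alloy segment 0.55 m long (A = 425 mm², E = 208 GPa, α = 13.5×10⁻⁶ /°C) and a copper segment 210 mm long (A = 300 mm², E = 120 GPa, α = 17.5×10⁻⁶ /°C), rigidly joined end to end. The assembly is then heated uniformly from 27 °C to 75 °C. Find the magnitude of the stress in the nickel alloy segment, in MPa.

Free thermal expansion of the whole bar: Σ αᵢΔT Lᵢ = 13.5×10⁻⁶×48×550 + 17.5×10⁻⁶×48×210 = 0.5328 mm.
The rigid supports impose zero overall length change; the single axial force P common to all segments must satisfy P Σ Lᵢ/(AᵢEᵢ) = δ_free.
Σ Lᵢ/(AᵢEᵢ) = 550/(425×208×10³) + 210/(300×120×10³) = 1.206×10⁻⁵ mm/N.
Hence P = δ_free / Σ(L/AE) = 0.5328/1.206×10⁻⁵ = 44.2 kN (compressive).
σ_{nickel alloy} = P / A = 44200 / 425 = 104 MPa.

σ ≈ 104 MPa (compressive)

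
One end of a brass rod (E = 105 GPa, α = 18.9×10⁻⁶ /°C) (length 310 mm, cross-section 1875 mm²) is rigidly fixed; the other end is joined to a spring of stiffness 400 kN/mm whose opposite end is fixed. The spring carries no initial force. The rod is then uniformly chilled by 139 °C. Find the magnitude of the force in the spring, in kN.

Free thermal contraction: δ_free = αΔT L = 18.9×10⁻⁶ × 139 × 310 = 0.8144 mm.
With a force P in the spring, the elastic change of the rod is PL/(AE) and that of the spring is P/k; compatibility requires their sum to equal δ_free.
P [ L/(AE) + 1/k ] = δ_free → P [ 310/(1875×105×10³) + 1/(400×10³) ] = 0.8144.
P = 0.8144 / 4.075×10⁻⁶ = 199900 N.

P ≈ 200 kN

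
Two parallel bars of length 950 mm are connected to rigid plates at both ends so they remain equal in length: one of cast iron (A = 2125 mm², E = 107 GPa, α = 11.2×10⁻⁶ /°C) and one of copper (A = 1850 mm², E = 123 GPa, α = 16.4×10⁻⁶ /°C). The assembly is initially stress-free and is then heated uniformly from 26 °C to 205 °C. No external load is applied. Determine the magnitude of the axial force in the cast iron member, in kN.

The copper has the larger α, so on heating it would change length more than the cast iron if both were free. The rigid plates force a common final length, so the copper is put into compression and the cast iron into tension, with equal and opposite forces P (no external load).
Compatibility of the two members (thermal + elastic change equal): (α₁ − α₂)ΔT = P·[1/(A₁E₁) + 1/(A₂E₂)].
|α₁ − α₂|·ΔT = 5.2×10⁻⁶ × 179 = 0.0009308.
1/(A₁E₁) + 1/(A₂E₂) = 1/(2125×107×10³) + 1/(1850×123×10³) = 8.793×10⁻⁹ N⁻¹.
P = 0.0009308 / 8.793×10⁻⁹ = 105900 N = 105.9 kN.

P ≈ 106 kN (tensile in the cast iron)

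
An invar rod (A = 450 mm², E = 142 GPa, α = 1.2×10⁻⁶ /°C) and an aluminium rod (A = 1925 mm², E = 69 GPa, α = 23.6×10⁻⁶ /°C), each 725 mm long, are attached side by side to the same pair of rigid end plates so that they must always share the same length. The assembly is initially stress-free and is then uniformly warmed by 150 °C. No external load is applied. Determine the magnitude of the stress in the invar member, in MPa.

σ ≈ 322 MPa (tensile)

The aluminium has the larger α, so on heating it would change length more than the invar if both were free. The rigid plates force a common final length, so the aluminium is put into compression and the invar into tension, with equal and opposite forces P (no external load).
Equating the net (thermal + elastic) strains gives |α₁ − α₂|·ΔT = P·[1/(A₁E₁) + 1/(A₂E₂)].
|α₁ − α₂|·ΔT = 22.4×10⁻⁶ × 150 = 0.00336.
1/(A₁E₁) + 1/(A₂E₂) = 1/(450×142×10³) + 1/(1925×69×10³) = 2.318×10⁻⁸ N⁻¹.
P = 0.00336 / 2.318×10⁻⁸ = 145000 N = 145 kN.
σ_{invar} = P/A₁ = 145000/450 = 322.1 MPa, tensile.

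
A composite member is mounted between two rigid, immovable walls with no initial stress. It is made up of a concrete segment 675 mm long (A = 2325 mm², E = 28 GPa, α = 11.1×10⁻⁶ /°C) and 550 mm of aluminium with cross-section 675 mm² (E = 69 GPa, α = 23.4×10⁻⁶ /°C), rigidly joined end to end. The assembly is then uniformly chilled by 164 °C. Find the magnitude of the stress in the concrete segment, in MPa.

σ ≈ 64.8 MPa (tensile)

If the supports were absent, the total length change would be Σ αᵢΔT Lᵢ = 11.1×10⁻⁶×164×675 + 23.4×10⁻⁶×164×550 = 3.339 mm.
The rigid supports impose zero overall length change; the single axial force P common to all segments must satisfy P Σ Lᵢ/(AᵢEᵢ) = δ_free.
The series flexibility is Σ Lᵢ/(AᵢEᵢ) = 675/(2325×28×10³) + 550/(675×69×10³) = 2.218×10⁻⁵ mm/N.
Hence P = δ_free / Σ(L/AE) = 3.339/2.218×10⁻⁵ = 150.6 kN (tensile).
σ_{concrete} = P / A = 150600 / 2325 = 64.76 MPa.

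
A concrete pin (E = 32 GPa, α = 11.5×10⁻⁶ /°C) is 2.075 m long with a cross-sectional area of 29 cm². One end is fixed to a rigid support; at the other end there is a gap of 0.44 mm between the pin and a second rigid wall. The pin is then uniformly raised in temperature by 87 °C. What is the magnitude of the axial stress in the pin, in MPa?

Free thermal elongation = αΔT L = 11.5×10⁻⁶ × 87 × 2075 = 2.076 mm.
The gap closes (δ_free > 0.44 mm) and the wall then resists a further 2.076 − 0.44 = 1.636 mm of expansion.
So σ = E(δ_free − g)/L = 32×10³ × 1.636/2075 = 25.23 MPa.

σ ≈ 25.2 MPa (compressive)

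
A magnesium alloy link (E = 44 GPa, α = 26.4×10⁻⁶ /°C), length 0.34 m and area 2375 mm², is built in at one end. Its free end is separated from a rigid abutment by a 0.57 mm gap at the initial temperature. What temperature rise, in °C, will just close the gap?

ΔT ≈ 63.5 °C

Contact occurs when the free expansion equals the gap: αΔT L = 0.57 mm.
ΔT = 0.57 / (26.4×10⁻⁶ × 340) = 63.5 °C.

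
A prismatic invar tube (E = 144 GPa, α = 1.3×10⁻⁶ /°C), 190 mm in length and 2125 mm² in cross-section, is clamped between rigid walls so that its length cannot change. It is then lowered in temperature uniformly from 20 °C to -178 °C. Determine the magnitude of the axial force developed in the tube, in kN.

With zero net strain, σ = E·αΔT = 144 GPa × 1.3×10⁻⁶ × 198 = 37.07 MPa.
Then P = σA = 37.07 × 2125 mm² = 78.76 kN, tensile.

P ≈ 78.8 kN (tensile)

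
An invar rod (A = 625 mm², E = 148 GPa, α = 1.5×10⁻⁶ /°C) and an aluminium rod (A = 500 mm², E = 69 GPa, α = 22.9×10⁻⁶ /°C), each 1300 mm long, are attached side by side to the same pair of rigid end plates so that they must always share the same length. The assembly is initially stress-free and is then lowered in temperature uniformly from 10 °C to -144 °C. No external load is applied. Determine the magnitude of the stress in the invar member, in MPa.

σ ≈ 132 MPa (compressive)

Both members must finish at the same length. With the larger α, the aluminium tends to over-contract; the plates restrain it, putting the aluminium in tension and the invar in compression. With no external load the two internal forces are equal and opposite, magnitude P.
Compatibility of the two members (thermal + elastic change equal): (α₁ − α₂)ΔT = P·[1/(A₁E₁) + 1/(A₂E₂)].
|α₁ − α₂|·ΔT = 21.4×10⁻⁶ × 154 = 0.003296.
1/(A₁E₁) + 1/(A₂E₂) = 1/(625×148×10³) + 1/(500×69×10³) = 3.98×10⁻⁸ N⁻¹.
So P = 0.003296 / 3.98×10⁻⁸ = 82.81 kN.
σ_{invar} = P/A₁ = 82810/625 = 132.5 MPa, compressive.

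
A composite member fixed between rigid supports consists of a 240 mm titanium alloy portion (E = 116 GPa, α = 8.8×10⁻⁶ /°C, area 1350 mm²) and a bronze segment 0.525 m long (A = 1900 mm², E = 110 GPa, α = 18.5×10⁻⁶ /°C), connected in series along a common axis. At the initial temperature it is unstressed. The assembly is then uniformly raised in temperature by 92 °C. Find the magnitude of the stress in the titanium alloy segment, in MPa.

σ ≈ 199 MPa (compressive)

With the walls removed the bar would change length by δ_free = Σ αᵢΔT Lᵢ = 8.8×10⁻⁶×92×240 + 18.5×10⁻⁶×92×525 = 1.088 mm.
The rigid supports impose zero overall length change; the single axial force P common to all segments must satisfy P Σ Lᵢ/(AᵢEᵢ) = δ_free.
The series flexibility is Σ Lᵢ/(AᵢEᵢ) = 240/(1350×116×10³) + 525/(1900×110×10³) = 4.045×10⁻⁶ mm/N.
So P = 1.088 / 4.045×10⁻⁶ = 269 kN, compressive.
σ_{titanium alloy} = P / A = 269000 / 1350 = 199.2 MPa.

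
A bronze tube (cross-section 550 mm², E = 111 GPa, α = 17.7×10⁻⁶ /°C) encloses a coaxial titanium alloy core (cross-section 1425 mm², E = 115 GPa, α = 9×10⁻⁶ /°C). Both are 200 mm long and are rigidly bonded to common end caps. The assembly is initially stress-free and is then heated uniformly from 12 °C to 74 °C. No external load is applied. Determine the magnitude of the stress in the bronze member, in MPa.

σ ≈ 43.6 MPa (compressive)

Both members must finish at the same length. With the larger α, the bronze tends to over-expand; the plates restrain it, putting the bronze in compression and the titanium alloy in tension. With no external load the two internal forces are equal and opposite, magnitude P.
Setting the final lengths equal and cancelling L: (α₁ − α₂)ΔT = P/(A₁E₁) + P/(A₂E₂).
|α₁ − α₂|·ΔT = 8.7×10⁻⁶ × 62 = 0.0005394.
1/(A₁E₁) + 1/(A₂E₂) = 1/(550×111×10³) + 1/(1425×115×10³) = 2.248×10⁻⁸ N⁻¹.
So P = 0.0005394 / 2.248×10⁻⁸ = 23.99 kN.
σ_{bronze} = P/A₁ = 23990/550 = 43.62 MPa, compressive.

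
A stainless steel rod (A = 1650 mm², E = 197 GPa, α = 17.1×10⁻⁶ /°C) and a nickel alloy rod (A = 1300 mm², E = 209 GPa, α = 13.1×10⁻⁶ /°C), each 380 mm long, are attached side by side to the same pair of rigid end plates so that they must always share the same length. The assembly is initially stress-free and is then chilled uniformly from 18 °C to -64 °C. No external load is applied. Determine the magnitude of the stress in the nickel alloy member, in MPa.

σ ≈ 37.3 MPa (compressive)

The stainless steel has the larger α, so on cooling it would change length more than the nickel alloy if both were free. The rigid plates force a common final length, so the stainless steel is put into tension and the nickel alloy into compression, with equal and opposite forces P (no external load).
Setting the final lengths equal and cancelling L: (α₁ − α₂)ΔT = P/(A₁E₁) + P/(A₂E₂).
|α₁ − α₂|·ΔT = 4×10⁻⁶ × 82 = 0.000328.
1/(A₁E₁) + 1/(A₂E₂) = 1/(1650×197×10³) + 1/(1300×209×10³) = 6.757×10⁻⁹ N⁻¹.
P = 0.000328 / 6.757×10⁻⁹ = 48540 N = 48.54 kN.
σ_{nickel alloy} = P/A₂ = 48540/1300 = 37.34 MPa, compressive.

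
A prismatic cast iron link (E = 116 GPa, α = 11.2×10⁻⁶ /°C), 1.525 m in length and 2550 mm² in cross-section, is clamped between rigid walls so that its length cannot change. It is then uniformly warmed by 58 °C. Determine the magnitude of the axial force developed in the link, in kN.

The ends cannot move, so σ = EαΔT = 116×10³ × 11.2×10⁻⁶ × 58 = 75.35 MPa.
Axial force P = σA = 75.35 × 2550 = 192200 N = 192.2 kN, compressive.

P ≈ 192 kN (compressive)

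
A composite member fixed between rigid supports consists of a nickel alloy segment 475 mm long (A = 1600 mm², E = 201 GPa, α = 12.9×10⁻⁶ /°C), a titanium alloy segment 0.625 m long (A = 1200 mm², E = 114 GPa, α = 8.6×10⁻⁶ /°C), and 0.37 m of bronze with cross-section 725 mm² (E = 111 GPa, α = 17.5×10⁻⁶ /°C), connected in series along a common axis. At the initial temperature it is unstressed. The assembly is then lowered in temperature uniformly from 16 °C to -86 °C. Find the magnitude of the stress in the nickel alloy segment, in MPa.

σ ≈ 108 MPa (tensile)

Free thermal contraction of the whole bar: Σ αᵢΔT Lᵢ = 12.9×10⁻⁶×102×475 + 8.6×10⁻⁶×102×625 + 17.5×10⁻⁶×102×370 = 1.834 mm.
Since the ends are fixed, an axial force P builds up, equal in every segment, with P · Σ Lᵢ/(AᵢEᵢ) = δ_free.
The series flexibility is Σ Lᵢ/(AᵢEᵢ) = 475/(1600×201×10³) + 625/(1200×114×10³) + 370/(725×111×10³) = 1.064×10⁻⁵ mm/N.
So P = 1.834 / 1.064×10⁻⁵ = 172.3 kN, tensile.
σ_{nickel alloy} = P / A = 172300 / 1600 = 107.7 MPa.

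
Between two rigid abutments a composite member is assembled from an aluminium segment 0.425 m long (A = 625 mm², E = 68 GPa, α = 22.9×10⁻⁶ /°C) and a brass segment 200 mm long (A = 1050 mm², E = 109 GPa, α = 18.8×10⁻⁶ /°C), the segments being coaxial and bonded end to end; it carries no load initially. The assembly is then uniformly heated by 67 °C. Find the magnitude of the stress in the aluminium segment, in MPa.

With the walls removed the bar would change length by δ_free = Σ αᵢΔT Lᵢ = 22.9×10⁻⁶×67×425 + 18.8×10⁻⁶×67×200 = 0.904 mm.
The rigid supports impose zero overall length change; the single axial force P common to all segments must satisfy P Σ Lᵢ/(AᵢEᵢ) = δ_free.
Σ Lᵢ/(AᵢEᵢ) = 425/(625×68×10³) + 200/(1050×109×10³) = 1.175×10⁻⁵ mm/N.
P = 0.904 / 1.175×10⁻⁵ = 76950 N = 76.95 kN, compressive.
σ_{aluminium} = P / A = 76950 / 625 = 123.1 MPa.

σ ≈ 123 MPa (compressive)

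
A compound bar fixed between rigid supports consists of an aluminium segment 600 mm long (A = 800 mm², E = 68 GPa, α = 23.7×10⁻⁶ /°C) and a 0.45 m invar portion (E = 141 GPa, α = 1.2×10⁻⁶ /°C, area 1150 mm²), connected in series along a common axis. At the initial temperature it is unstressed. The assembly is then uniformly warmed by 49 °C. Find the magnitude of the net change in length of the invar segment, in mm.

|ΔL| ≈ 0.119 mm

With the walls removed the bar would change length by δ_free = Σ αᵢΔT Lᵢ = 23.7×10⁻⁶×49×600 + 1.2×10⁻⁶×49×450 = 0.7232 mm.
The walls prevent any net length change, so an axial force P (same in every segment) develops. Compatibility: P · Σ Lᵢ/(AᵢEᵢ) = δ_free.
Σ Lᵢ/(AᵢEᵢ) = 600/(800×68×10³) + 450/(1150×141×10³) = 1.38×10⁻⁵ mm/N.
Hence P = δ_free / Σ(L/AE) = 0.7232/1.38×10⁻⁵ = 52.39 kN (compressive).
For the invar segment, free thermal change = 1.2×10⁻⁶×49×450 = 0.02646 mm and elastic change from P = 52390×450/(1150×141×10³) = 0.1454 mm; these oppose, so the net change is 0.119 mm (segment shortens).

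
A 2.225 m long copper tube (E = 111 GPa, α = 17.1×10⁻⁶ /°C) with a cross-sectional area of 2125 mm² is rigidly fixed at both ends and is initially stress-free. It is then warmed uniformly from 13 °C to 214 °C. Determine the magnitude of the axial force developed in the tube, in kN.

P ≈ 811 kN (compressive)

With zero net strain, σ = E·αΔT = 111 GPa × 17.1×10⁻⁶ × 201 = 381.5 MPa.
Then P = σA = 381.5 × 2125 mm² = 810.7 kN, compressive.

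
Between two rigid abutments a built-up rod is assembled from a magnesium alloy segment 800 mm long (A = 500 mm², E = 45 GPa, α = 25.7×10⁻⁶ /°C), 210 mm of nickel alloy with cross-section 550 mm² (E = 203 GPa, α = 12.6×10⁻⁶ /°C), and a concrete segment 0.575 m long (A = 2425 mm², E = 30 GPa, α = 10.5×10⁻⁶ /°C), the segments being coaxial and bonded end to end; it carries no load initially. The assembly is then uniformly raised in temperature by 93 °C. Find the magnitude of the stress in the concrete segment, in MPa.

σ ≈ 24.7 MPa (compressive)

If the supports were absent, the total length change would be Σ αᵢΔT Lᵢ = 25.7×10⁻⁶×93×800 + 12.6×10⁻⁶×93×210 + 10.5×10⁻⁶×93×575 = 2.72 mm.
Since the ends are fixed, an axial force P builds up, equal in every segment, with P · Σ Lᵢ/(AᵢEᵢ) = δ_free.
Σ Lᵢ/(AᵢEᵢ) = 800/(500×45×10³) + 210/(550×203×10³) + 575/(2425×30×10³) = 4.534×10⁻⁵ mm/N.
P = 2.72 / 4.534×10⁻⁵ = 59980 N = 59.98 kN, compressive.
σ_{concrete} = P / A = 59980 / 2425 = 24.74 MPa.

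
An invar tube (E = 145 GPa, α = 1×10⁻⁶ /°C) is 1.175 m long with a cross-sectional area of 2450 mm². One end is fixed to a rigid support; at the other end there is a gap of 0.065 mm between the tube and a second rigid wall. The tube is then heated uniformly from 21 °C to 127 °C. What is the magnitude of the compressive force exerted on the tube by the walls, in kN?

Unrestrained expansion: δ_free = αΔT L = 1×10⁻⁶ × 106 × 1175 = 0.1246 mm.
After closing the 0.065 mm clearance, 0.1246 − 0.065 = 0.05955 mm of expansion remains to be suppressed by the wall.
That suppressed elongation corresponds to σ = E·Δ/L = 145×10³ × 0.05955/1175 = 7.349 MPa.
Force on the wall = σA = 7.349 × 2450 mm² = 18 kN.

P ≈ 18 kN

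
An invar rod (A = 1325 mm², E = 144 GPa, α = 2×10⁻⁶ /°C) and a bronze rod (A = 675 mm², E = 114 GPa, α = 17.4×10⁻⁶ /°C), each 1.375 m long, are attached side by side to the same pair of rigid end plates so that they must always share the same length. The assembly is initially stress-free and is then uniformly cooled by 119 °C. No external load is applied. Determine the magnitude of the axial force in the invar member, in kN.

Both members must finish at the same length. With the larger α, the bronze tends to over-contract; the plates restrain it, putting the bronze in tension and the invar in compression. With no external load the two internal forces are equal and opposite, magnitude P.
Compatibility of the two members (thermal + elastic change equal): (α₁ − α₂)ΔT = P·[1/(A₁E₁) + 1/(A₂E₂)].
|α₁ − α₂|·ΔT = 15.4×10⁻⁶ × 119 = 0.001833.
1/(A₁E₁) + 1/(A₂E₂) = 1/(1325×144×10³) + 1/(675×114×10³) = 1.824×10⁻⁸ N⁻¹.
So P = 0.001833 / 1.824×10⁻⁸ = 100.5 kN.

P ≈ 100 kN (compressive in the invar)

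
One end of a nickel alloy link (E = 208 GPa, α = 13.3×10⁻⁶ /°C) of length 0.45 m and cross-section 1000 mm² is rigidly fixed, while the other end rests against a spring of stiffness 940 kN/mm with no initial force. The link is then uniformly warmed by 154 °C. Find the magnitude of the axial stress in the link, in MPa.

Free thermal expansion: δ_free = αΔT L = 13.3×10⁻⁶ × 154 × 450 = 0.9217 mm.
With a force P in the spring, the elastic change of the link is PL/(AE) and that of the spring is P/k; compatibility requires their sum to equal δ_free.
P [ L/(AE) + 1/k ] = δ_free → P [ 450/(1000×208×10³) + 1/(940×10³) ] = 0.9217.
P = 0.9217 / 3.227×10⁻⁶ = 285600 N.
σ = P/A = 285600/1000 = 285.6 MPa.

σ ≈ 286 MPa (compressive)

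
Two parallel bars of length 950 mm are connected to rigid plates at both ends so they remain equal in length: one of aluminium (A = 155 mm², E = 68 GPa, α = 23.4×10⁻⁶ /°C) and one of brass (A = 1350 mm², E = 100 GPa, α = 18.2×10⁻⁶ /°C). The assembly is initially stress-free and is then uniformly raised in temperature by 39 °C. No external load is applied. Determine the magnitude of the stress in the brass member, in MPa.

σ ≈ 1.47 MPa (tensile)

Both members must finish at the same length. With the larger α, the aluminium tends to over-expand; the plates restrain it, putting the aluminium in compression and the brass in tension. With no external load the two internal forces are equal and opposite, magnitude P.
Setting the final lengths equal and cancelling L: (α₁ − α₂)ΔT = P/(A₁E₁) + P/(A₂E₂).
|α₁ − α₂|·ΔT = 5.2×10⁻⁶ × 39 = 0.0002028.
1/(A₁E₁) + 1/(A₂E₂) = 1/(155×68×10³) + 1/(1350×100×10³) = 1.023×10⁻⁷ N⁻¹.
P = 0.0002028 / 1.023×10⁻⁷ = 1983 N = 1.983 kN.
σ_{brass} = P/A₂ = 1983/1350 = 1.469 MPa, tensile.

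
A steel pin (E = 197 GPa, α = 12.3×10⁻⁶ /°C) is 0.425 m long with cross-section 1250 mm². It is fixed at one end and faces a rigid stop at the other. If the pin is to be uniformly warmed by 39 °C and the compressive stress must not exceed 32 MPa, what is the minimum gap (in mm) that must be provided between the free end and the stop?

With no wall the pin would lengthen by αΔT L = 12.3×10⁻⁶ × 39 × 425 = 0.2039 mm.
At the allowable stress the elastic shortening the wall may impose is σL/E = 32 × 425 / (197×10³) = 0.06904 mm.
The gap must absorb the remainder: g_min = 0.2039 − 0.06904 = 0.1348 mm.

g ≈ 0.135 mm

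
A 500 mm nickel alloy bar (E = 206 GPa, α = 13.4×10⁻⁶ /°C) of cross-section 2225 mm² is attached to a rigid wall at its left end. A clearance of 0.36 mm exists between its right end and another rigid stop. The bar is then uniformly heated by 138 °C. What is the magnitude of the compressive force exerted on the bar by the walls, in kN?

P ≈ 518 kN

Unrestrained expansion: δ_free = αΔT L = 13.4×10⁻⁶ × 138 × 500 = 0.9246 mm.
This exceeds the 0.36 mm gap, so the wall pushes back. The portion of expansion that must be recovered elastically is δ_free − gap = 0.9246 − 0.36 = 0.5646 mm.
That suppressed elongation corresponds to σ = E·Δ/L = 206×10³ × 0.5646/500 = 232.6 MPa.
P = σA = 232.6 × 2225 = 517.6 kN.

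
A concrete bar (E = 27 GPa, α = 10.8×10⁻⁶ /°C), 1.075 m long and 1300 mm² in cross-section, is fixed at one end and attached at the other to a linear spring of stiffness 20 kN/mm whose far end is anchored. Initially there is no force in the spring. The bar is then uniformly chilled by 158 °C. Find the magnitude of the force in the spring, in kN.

P ≈ 22.8 kN

The unrestrained thermal change is αΔT L = 10.8×10⁻⁶ × 158 × 1075 = 1.834 mm.
With a force P in the spring, the elastic change of the bar is PL/(AE) and that of the spring is P/k; compatibility requires their sum to equal δ_free.
So P = δ_free / [L/(AE) + 1/k] = 1.834 / [ 1075/(1300×27×10³) + 1/(20×10³) ].
P = 1.834 / 8.063×10⁻⁵ = 22750 N.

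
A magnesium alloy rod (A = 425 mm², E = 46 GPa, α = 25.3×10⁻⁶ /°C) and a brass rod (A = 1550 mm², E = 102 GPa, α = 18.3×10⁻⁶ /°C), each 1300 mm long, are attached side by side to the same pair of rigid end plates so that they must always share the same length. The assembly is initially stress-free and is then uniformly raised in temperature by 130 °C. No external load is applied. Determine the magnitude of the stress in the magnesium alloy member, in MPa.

Both members must finish at the same length. With the larger α, the magnesium alloy tends to over-expand; the plates restrain it, putting the magnesium alloy in compression and the brass in tension. With no external load the two internal forces are equal and opposite, magnitude P.
Compatibility of the two members (thermal + elastic change equal): (α₁ − α₂)ΔT = P·[1/(A₁E₁) + 1/(A₂E₂)].
|α₁ − α₂|·ΔT = 7×10⁻⁶ × 130 = 0.00091.
1/(A₁E₁) + 1/(A₂E₂) = 1/(425×46×10³) + 1/(1550×102×10³) = 5.748×10⁻⁸ N⁻¹.
So P = 0.00091 / 5.748×10⁻⁸ = 15.83 kN.
σ_{magnesium alloy} = P/A₁ = 15830/425 = 37.25 MPa, compressive.

σ ≈ 37.3 MPa (compressive)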